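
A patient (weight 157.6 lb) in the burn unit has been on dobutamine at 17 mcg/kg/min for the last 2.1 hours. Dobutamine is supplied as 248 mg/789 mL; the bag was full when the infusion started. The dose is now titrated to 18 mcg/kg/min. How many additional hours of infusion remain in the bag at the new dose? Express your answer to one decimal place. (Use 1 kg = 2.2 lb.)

1.2 hours

Initial rate:
Weight = 157.6 lb ÷ 2.2 lb/kg = 71.63636 kg
Dose = 17 mcg/kg/min × 71.63636 kg = 1217.818 mcg/min
1217.818 mcg/min × 60 min/hr = 73069.09 mcg/hr
Concentration = 248 mg ÷ 789 mL = 0.3143219 mg/mL = 314.3219 mcg/mL
Rate = 73069.09 mcg/hr ÷ 314.3219 mcg/mL = 232.4658 mL/hr
Volume infused so far = 232.4658 mL/hr × 2.1 hr = 488.1781 mL
Volume remaining = 789 − 488.1781 = 300.8219 mL
New rate:
Dose = 18 mcg/kg/min × 71.63636 kg = 1289.455 mcg/min
1289.455 mcg/min × 60 min/hr = 77367.27 mcg/hr
Rate = 77367.27 mcg/hr ÷ 314.3219 mcg/mL = 246.1402 mL/hr
Time remaining = 300.8219 mL ÷ 246.1402 mL/hr = 1.222156 hr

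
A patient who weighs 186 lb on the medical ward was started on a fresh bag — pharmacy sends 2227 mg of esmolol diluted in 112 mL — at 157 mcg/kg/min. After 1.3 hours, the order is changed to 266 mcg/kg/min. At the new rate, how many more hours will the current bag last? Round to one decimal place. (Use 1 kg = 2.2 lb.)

Initial rate:
Weight = 186 lb ÷ 2.2 lb/kg = 84.54545 kg
Dose = 157 mcg/kg/min × 84.54545 kg = 13273.64 mcg/min
13273.64 mcg/min × 60 min/hr = 796418.2 mcg/hr
Concentration = 2227 mg ÷ 112 mL = 19.88393 mg/mL = 19883.93 mcg/mL
Rate = 796418.2 mcg/hr ÷ 19883.93 mcg/mL = 40.05336 mL/hr
Volume infused so far = 40.05336 mL/hr × 1.3 hr = 52.06937 mL
Volume remaining = 112 − 52.06937 = 59.93063 mL
New rate:
Dose = 266 mcg/kg/min × 84.54545 kg = 22489.09 mcg/min
22489.09 mcg/min × 60 min/hr = 1349345 mcg/hr
Rate = 1349345 mcg/hr ÷ 19883.93 mcg/mL = 67.86111 mL/hr
Time remaining = 59.93063 mL ÷ 67.86111 mL/hr = 0.8831366 hr

0.9 hours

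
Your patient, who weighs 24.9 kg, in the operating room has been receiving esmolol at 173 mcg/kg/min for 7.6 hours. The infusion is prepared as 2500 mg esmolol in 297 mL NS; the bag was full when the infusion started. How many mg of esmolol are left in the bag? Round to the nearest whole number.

536 mg

Dose = 173 mcg/kg/min × 24.9 kg = 4307.7 mcg/min
4307.7 mcg/min × 60 min/hr = 258462 mcg/hr
Concentration = 2500 mg ÷ 297 mL = 8.417508 mg/mL = 8417.508 mcg/mL
Rate = 258462 mcg/hr ÷ 8417.508 mcg/mL = 30.70529 mL/hr
Volume infused = 30.70529 mL/hr × 7.6 hr = 233.3602 mL
Volume remaining = 297 − 233.3602 = 63.63983 mL
Drug remaining = 63.63983 mL × 8417.508 mcg/mL = 535688.8 mcg = 535.6888 mg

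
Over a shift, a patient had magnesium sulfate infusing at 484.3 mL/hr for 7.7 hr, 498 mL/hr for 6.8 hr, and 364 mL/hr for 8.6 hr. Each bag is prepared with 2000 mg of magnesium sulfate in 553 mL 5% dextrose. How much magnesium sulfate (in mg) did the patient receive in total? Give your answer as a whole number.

Concentration = 2000 mg ÷ 553 mL = 3.616637 mg/mL
Stage 1: 484.3 mL/hr × 7.7 hr = 3729.11 mL → 3729.11 mL × 3.616637 mg/mL = 13486.84 mg
Stage 2: 498 mL/hr × 6.8 hr = 3386.4 mL → 3386.4 mL × 3.616637 mg/mL = 12247.38 mg
Stage 3: 364 mL/hr × 8.6 hr = 3130.4 mL → 3130.4 mL × 3.616637 mg/mL = 11321.52 mg
Total = 13486.84 + 12247.38 + 11321.52 = 37055.73 mg

37056 mg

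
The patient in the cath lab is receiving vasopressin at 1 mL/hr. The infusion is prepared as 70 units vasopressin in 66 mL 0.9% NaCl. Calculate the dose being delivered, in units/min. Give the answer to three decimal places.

Concentration = 70 units ÷ 66 mL = 1.060606 units/mL
Drug rate = 1 mL/hr × 1.060606 units/mL = 1.060606 units/hr
1.060606 units/hr ÷ 60 min/hr = 0.01767677 units/min

0.018 units/min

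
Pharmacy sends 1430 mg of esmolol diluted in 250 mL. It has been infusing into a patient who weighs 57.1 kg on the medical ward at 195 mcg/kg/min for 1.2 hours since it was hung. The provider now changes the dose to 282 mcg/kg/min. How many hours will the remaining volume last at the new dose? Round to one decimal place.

0.7 hours

Initial rate:
Dose = 195 mcg/kg/min × 57.1 kg = 11134.5 mcg/min
11134.5 mcg/min × 60 min/hr = 668070 mcg/hr
Concentration = 1430 mg ÷ 250 mL = 5.72 mg/mL = 5720 mcg/mL
Rate = 668070 mcg/hr ÷ 5720 mcg/mL = 116.7955 mL/hr
Volume infused so far = 116.7955 mL/hr × 1.2 hr = 140.1545 mL
Volume remaining = 250 − 140.1545 = 109.8455 mL
New rate:
Dose = 282 mcg/kg/min × 57.1 kg = 16102.2 mcg/min
16102.2 mcg/min × 60 min/hr = 966132 mcg/hr
Rate = 966132 mcg/hr ÷ 5720 mcg/mL = 168.9042 mL/hr
Time remaining = 109.8455 mL ÷ 168.9042 mL/hr = 0.6503418 hr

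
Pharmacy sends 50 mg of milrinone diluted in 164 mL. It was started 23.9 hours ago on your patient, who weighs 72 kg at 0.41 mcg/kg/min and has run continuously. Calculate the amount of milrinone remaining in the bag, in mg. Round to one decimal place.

Dose = 0.41 mcg/kg/min × 72 kg = 29.52 mcg/min
29.52 mcg/min × 60 min/hr = 1771.2 mcg/hr
Concentration = 50 mg ÷ 164 mL = 0.304878 mg/mL = 304.878 mcg/mL
Rate = 1771.2 mcg/hr ÷ 304.878 mcg/mL = 5.809536 mL/hr
Volume infused = 5.809536 mL/hr × 23.9 hr = 138.8479 mL
Volume remaining = 164 − 138.8479 = 25.15209 mL
Drug remaining = 25.15209 mL × 304.878 mcg/mL = 7668.32 mcg = 7.66832 mg

7.7 mg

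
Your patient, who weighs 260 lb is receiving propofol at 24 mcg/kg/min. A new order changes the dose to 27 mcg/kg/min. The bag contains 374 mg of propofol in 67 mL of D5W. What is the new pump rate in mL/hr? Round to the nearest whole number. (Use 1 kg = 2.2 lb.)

Weight = 260 lb ÷ 2.2 lb/kg = 118.1818 kg
Dose = 27 mcg/kg/min × 118.1818 kg = 3190.909 mcg/min
3190.909 mcg/min × 60 min/hr = 191454.5 mcg/hr
Concentration = 374 mg ÷ 67 mL = 5.58209 mg/mL = 5582.09 mcg/mL
Rate = 191454.5 mcg/hr ÷ 5582.09 mcg/mL = 34.29801 mL/hr

34 mL/hr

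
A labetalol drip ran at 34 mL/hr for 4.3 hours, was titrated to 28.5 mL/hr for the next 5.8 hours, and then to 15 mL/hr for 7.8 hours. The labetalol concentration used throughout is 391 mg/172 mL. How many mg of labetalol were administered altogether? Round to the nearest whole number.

Concentration = 391 mg ÷ 172 mL = 2.273256 mg/mL
Stage 1: 34 mL/hr × 4.3 hr = 146.2 mL → 146.2 mL × 2.273256 mg/mL = 332.35 mg
Stage 2: 28.5 mL/hr × 5.8 hr = 165.3 mL → 165.3 mL × 2.273256 mg/mL = 375.7692 mg
Stage 3: 15 mL/hr × 7.8 hr = 117 mL → 117 mL × 2.273256 mg/mL = 265.9709 mg
Total = 332.35 + 375.7692 + 265.9709 = 974.0901 mg

974 mg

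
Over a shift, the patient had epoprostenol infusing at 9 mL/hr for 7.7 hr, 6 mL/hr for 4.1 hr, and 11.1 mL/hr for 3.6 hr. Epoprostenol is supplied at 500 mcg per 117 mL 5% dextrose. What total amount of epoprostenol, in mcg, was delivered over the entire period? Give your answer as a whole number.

572 mcg

Concentration = 500 mcg ÷ 117 mL = 4.273504 mcg/mL
Stage 1: 9 mL/hr × 7.7 hr = 69.3 mL → 69.3 mL × 4.273504 mcg/mL = 296.1538 mcg
Stage 2: 6 mL/hr × 4.1 hr = 24.6 mL → 24.6 mL × 4.273504 mcg/mL = 105.1282 mcg
Stage 3: 11.1 mL/hr × 3.6 hr = 39.96 mL → 39.96 mL × 4.273504 mcg/mL = 170.7692 mcg
Total = 296.1538 + 105.1282 + 170.7692 = 572.0513 mcg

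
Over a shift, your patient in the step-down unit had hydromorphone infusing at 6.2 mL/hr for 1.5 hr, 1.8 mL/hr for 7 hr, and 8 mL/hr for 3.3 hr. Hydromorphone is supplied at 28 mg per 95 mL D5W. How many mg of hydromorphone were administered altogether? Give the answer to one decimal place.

Concentration = 28 mg ÷ 95 mL = 0.2947368 mg/mL
Stage 1: 6.2 mL/hr × 1.5 hr = 9.3 mL → 9.3 mL × 0.2947368 mg/mL = 2.741053 mg
Stage 2: 1.8 mL/hr × 7 hr = 12.6 mL → 12.6 mL × 0.2947368 mg/mL = 3.713684 mg
Stage 3: 8 mL/hr × 3.3 hr = 26.4 mL → 26.4 mL × 0.2947368 mg/mL = 7.781053 mg
Total = 2.741053 + 3.713684 + 7.781053 = 14.23579 mg

14.2 mg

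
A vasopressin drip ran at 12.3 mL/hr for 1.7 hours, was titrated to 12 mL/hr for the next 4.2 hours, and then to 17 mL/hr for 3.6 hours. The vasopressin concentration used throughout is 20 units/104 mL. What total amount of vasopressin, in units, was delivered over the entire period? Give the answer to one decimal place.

Concentration = 20 units ÷ 104 mL = 0.1923077 units/mL
Stage 1: 12.3 mL/hr × 1.7 hr = 20.91 mL → 20.91 mL × 0.1923077 units/mL = 4.021154 units
Stage 2: 12 mL/hr × 4.2 hr = 50.4 mL → 50.4 mL × 0.1923077 units/mL = 9.692308 units
Stage 3: 17 mL/hr × 3.6 hr = 61.2 mL → 61.2 mL × 0.1923077 units/mL = 11.76923 units
Total = 4.021154 + 9.692308 + 11.76923 = 25.48269 units

25.5 units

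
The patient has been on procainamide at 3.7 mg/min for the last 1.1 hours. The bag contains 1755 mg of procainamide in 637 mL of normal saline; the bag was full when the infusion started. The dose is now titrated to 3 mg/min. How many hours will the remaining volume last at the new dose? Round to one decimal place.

8.4 hours

Initial rate:
3.7 mg/min × 60 min/hr = 222 mg/hr
Concentration = 1755 mg ÷ 637 mL = 2.755102 mg/mL
Rate = 222 mg/hr ÷ 2.755102 mg/mL = 80.57778 mL/hr
Volume infused so far = 80.57778 mL/hr × 1.1 hr = 88.63556 mL
Volume remaining = 637 − 88.63556 = 548.3644 mL
New rate:
3 mg/min × 60 min/hr = 180 mg/hr
Rate = 180 mg/hr ÷ 2.755102 mg/mL = 65.33333 mL/hr
Time remaining = 548.3644 mL ÷ 65.33333 mL/hr = 8.393333 hr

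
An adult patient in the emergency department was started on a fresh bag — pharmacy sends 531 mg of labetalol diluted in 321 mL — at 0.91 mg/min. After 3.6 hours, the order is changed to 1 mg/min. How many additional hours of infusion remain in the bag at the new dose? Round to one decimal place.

5.6 hours

Initial rate:
0.91 mg/min × 60 min/hr = 54.6 mg/hr
Concentration = 531 mg ÷ 321 mL = 1.654206 mg/mL
Rate = 54.6 mg/hr ÷ 1.654206 mg/mL = 33.00678 mL/hr
Volume infused so far = 33.00678 mL/hr × 3.6 hr = 118.8244 mL
Volume remaining = 321 − 118.8244 = 202.1756 mL
New rate:
1 mg/min × 60 min/hr = 60 mg/hr
Rate = 60 mg/hr ÷ 1.654206 mg/mL = 36.27119 mL/hr
Time remaining = 202.1756 mL ÷ 36.27119 mL/hr = 5.574 hr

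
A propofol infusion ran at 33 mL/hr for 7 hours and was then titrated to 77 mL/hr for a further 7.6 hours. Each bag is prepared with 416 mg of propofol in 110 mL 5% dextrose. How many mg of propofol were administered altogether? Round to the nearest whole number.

3087 mg

Concentration = 416 mg ÷ 110 mL = 3.781818 mg/mL
Stage 1: 33 mL/hr × 7 hr = 231 mL → 231 mL × 3.781818 mg/mL = 873.6 mg
Stage 2: 77 mL/hr × 7.6 hr = 585.2 mL → 585.2 mL × 3.781818 mg/mL = 2213.12 mg
Total = 873.6 + 2213.12 = 3086.72 mg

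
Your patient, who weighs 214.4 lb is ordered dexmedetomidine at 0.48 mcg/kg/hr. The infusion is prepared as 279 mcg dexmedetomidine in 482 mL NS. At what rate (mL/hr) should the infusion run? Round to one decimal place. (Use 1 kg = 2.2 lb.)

80.8 mL/hr

Weight = 214.4 lb ÷ 2.2 lb/kg = 97.45455 kg
Dose = 0.48 mcg/kg/hr × 97.45455 kg = 46.77818 mcg/hr
Concentration = 279 mcg ÷ 482 mL = 0.5788382 mcg/mL
Rate = 46.77818 mcg/hr ÷ 0.5788382 mcg/mL = 80.81392 mL/hr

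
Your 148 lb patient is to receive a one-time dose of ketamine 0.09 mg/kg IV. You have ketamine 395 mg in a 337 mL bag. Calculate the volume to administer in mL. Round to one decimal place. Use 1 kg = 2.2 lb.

5.2 mL

Weight = 148 lb ÷ 2.2 lb/kg = 67.27273 kg
Dose = 0.09 mg/kg × 67.27273 kg = 6.054545 mg
Concentration = 395 mg ÷ 337 mL = 1.172107 mg/mL
Volume = 6.054545 mg ÷ 1.172107 mg/mL = 5.165524 mL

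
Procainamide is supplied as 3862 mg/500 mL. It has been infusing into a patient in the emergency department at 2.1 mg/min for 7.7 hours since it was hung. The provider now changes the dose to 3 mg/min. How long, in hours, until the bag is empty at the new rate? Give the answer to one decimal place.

16.1 hours

Initial rate:
2.1 mg/min × 60 min/hr = 126 mg/hr
Concentration = 3862 mg ÷ 500 mL = 7.724 mg/mL
Rate = 126 mg/hr ÷ 7.724 mg/mL = 16.31279 mL/hr
Volume infused so far = 16.31279 mL/hr × 7.7 hr = 125.6085 mL
Volume remaining = 500 − 125.6085 = 374.3915 mL
New rate:
3 mg/min × 60 min/hr = 180 mg/hr
Rate = 180 mg/hr ÷ 7.724 mg/mL = 23.30399 mL/hr
Time remaining = 374.3915 mL ÷ 23.30399 mL/hr = 16.06556 hr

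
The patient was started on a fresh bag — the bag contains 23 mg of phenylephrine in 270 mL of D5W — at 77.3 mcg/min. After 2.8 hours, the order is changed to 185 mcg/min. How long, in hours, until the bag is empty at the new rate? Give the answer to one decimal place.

Initial rate:
77.3 mcg/min × 60 min/hr = 4638 mcg/hr
Concentration = 23 mg ÷ 270 mL = 0.08518519 mg/mL = 85.18519 mcg/mL
Rate = 4638 mcg/hr ÷ 85.18519 mcg/mL = 54.44609 mL/hr
Volume infused so far = 54.44609 mL/hr × 2.8 hr = 152.449 mL
Volume remaining = 270 − 152.449 = 117.551 mL
New rate:
185 mcg/min × 60 min/hr = 11100 mcg/hr
Rate = 11100 mcg/hr ÷ 85.18519 mcg/mL = 130.3043 mL/hr
Time remaining = 117.551 mL ÷ 130.3043 mL/hr = 0.9021261 hr

0.9 hours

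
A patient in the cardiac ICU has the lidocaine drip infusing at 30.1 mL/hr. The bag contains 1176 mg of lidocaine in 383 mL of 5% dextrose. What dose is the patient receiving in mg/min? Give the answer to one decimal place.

Concentration = 1176 mg ÷ 383 mL = 3.070496 mg/mL
Drug rate = 30.1 mL/hr × 3.070496 mg/mL = 92.42193 mg/hr
92.42193 mg/hr ÷ 60 min/hr = 1.540366 mg/min

1.5 mg/min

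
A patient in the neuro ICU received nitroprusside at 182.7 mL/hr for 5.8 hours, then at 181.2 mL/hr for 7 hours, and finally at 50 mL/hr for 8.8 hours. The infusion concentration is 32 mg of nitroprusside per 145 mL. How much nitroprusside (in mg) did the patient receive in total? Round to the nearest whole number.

611 mg

Concentration = 32 mg ÷ 145 mL = 0.2206897 mg/mL
Stage 1: 182.7 mL/hr × 5.8 hr = 1059.66 mL → 1059.66 mL × 0.2206897 mg/mL = 233.856 mg
Stage 2: 181.2 mL/hr × 7 hr = 1268.4 mL → 1268.4 mL × 0.2206897 mg/mL = 279.9228 mg
Stage 3: 50 mL/hr × 8.8 hr = 440 mL → 440 mL × 0.2206897 mg/mL = 97.10345 mg
Total = 233.856 + 279.9228 + 97.10345 = 610.8822 mg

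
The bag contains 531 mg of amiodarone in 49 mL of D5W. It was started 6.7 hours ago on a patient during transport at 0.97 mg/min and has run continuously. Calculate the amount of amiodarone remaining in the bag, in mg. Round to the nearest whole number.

141 mg

0.97 mg/min × 60 min/hr = 58.2 mg/hr
Concentration = 531 mg ÷ 49 mL = 10.83673 mg/mL
Rate = 58.2 mg/hr ÷ 10.83673 mg/mL = 5.370621 mL/hr
Volume infused = 5.370621 mL/hr × 6.7 hr = 35.98316 mL
Volume remaining = 49 − 35.98316 = 13.01684 mL
Drug remaining = 13.01684 mL × 10.83673 mg/mL = 141.06 mg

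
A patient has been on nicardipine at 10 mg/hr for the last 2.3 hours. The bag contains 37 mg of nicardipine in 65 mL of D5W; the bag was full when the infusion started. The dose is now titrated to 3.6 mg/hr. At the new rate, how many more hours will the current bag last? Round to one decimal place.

Initial rate:
Concentration = 37 mg ÷ 65 mL = 0.5692308 mg/mL
Rate = 10 mg/hr ÷ 0.5692308 mg/mL = 17.56757 mL/hr
Volume infused so far = 17.56757 mL/hr × 2.3 hr = 40.40541 mL
Volume remaining = 65 − 40.40541 = 24.59459 mL
New rate:
Rate = 3.6 mg/hr ÷ 0.5692308 mg/mL = 6.324324 mL/hr
Time remaining = 24.59459 mL ÷ 6.324324 mL/hr = 3.888889 hr

3.9 hours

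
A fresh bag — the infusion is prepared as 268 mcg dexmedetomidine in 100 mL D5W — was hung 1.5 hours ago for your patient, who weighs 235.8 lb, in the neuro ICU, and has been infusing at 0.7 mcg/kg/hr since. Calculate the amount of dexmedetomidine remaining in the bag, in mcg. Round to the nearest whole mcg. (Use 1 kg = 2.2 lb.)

155 mcg

Weight = 235.8 lb ÷ 2.2 lb/kg = 107.1818 kg
Dose = 0.7 mcg/kg/hr × 107.1818 kg = 75.02727 mcg/hr
Concentration = 268 mcg ÷ 100 mL = 2.68 mcg/mL
Rate = 75.02727 mcg/hr ÷ 2.68 mcg/mL = 27.99525 mL/hr
Volume infused = 27.99525 mL/hr × 1.5 hr = 41.99288 mL
Volume remaining = 100 − 41.99288 = 58.00712 mL
Drug remaining = 58.00712 mL × 2.68 mcg/mL = 155.4591 mcg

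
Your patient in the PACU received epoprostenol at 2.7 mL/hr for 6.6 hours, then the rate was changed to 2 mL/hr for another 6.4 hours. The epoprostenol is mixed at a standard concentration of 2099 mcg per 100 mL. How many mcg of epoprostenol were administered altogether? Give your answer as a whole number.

643 mcg

Concentration = 2099 mcg ÷ 100 mL = 20.99 mcg/mL
Stage 1: 2.7 mL/hr × 6.6 hr = 17.82 mL → 17.82 mL × 20.99 mcg/mL = 374.0418 mcg
Stage 2: 2 mL/hr × 6.4 hr = 12.8 mL → 12.8 mL × 20.99 mcg/mL = 268.672 mcg
Total = 374.0418 + 268.672 = 642.7138 mcg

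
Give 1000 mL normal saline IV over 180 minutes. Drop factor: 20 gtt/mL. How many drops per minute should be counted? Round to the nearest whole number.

1000 mL ÷ (180 min) = 5.555556 mL/min
5.555556 mL/min × 20 gtt/mL = 111.1111 gtt/min

111 gtt/min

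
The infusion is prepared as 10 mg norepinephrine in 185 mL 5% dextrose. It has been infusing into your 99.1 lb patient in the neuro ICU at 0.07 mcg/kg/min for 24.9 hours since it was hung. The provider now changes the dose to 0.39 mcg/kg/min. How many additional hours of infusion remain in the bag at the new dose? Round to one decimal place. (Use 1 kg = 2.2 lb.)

5.0 hours

Initial rate:
Weight = 99.1 lb ÷ 2.2 lb/kg = 45.04545 kg
Dose = 0.07 mcg/kg/min × 45.04545 kg = 3.153182 mcg/min
3.153182 mcg/min × 60 min/hr = 189.1909 mcg/hr
Concentration = 10 mg ÷ 185 mL = 0.05405405 mg/mL = 54.05405 mcg/mL
Rate = 189.1909 mcg/hr ÷ 54.05405 mcg/mL = 3.500032 mL/hr
Volume infused so far = 3.500032 mL/hr × 24.9 hr = 87.15079 mL
Volume remaining = 185 − 87.15079 = 97.84921 mL
New rate:
Dose = 0.39 mcg/kg/min × 45.04545 kg = 17.56773 mcg/min
17.56773 mcg/min × 60 min/hr = 1054.064 mcg/hr
Rate = 1054.064 mcg/hr ÷ 54.05405 mcg/mL = 19.50018 mL/hr
Time remaining = 97.84921 mL ÷ 19.50018 mL/hr = 5.017862 hr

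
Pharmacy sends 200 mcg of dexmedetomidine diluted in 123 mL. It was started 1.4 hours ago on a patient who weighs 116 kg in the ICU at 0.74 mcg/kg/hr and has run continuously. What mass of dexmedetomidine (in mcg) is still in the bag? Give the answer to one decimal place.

Dose = 0.74 mcg/kg/hr × 116 kg = 85.84 mcg/hr
Concentration = 200 mcg ÷ 123 mL = 1.626016 mcg/mL
Rate = 85.84 mcg/hr ÷ 1.626016 mcg/mL = 52.7916 mL/hr
Volume infused = 52.7916 mL/hr × 1.4 hr = 73.90824 mL
Volume remaining = 123 − 73.90824 = 49.09176 mL
Drug remaining = 49.09176 mL × 1.626016 mcg/mL = 79.824 mcg

79.8 mcg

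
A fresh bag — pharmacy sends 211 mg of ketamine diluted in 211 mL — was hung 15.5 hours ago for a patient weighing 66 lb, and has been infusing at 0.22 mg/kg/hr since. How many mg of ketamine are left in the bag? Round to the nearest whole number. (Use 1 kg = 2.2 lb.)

Weight = 66 lb ÷ 2.2 lb/kg = 30 kg
Dose = 0.22 mg/kg/hr × 30 kg = 6.6 mg/hr
Concentration = 211 mg ÷ 211 mL = 1 mg/mL
Rate = 6.6 mg/hr ÷ 1 mg/mL = 6.6 mL/hr
Volume infused = 6.6 mL/hr × 15.5 hr = 102.3 mL
Volume remaining = 211 − 102.3 = 108.7 mL
Drug remaining = 108.7 mL × 1 mg/mL = 108.7 mg

109 mg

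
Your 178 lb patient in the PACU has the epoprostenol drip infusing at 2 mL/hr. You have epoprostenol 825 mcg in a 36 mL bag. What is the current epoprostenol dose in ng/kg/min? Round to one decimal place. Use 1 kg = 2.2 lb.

Weight = 178 lb ÷ 2.2 lb/kg = 80.90909 kg
Concentration = 825 mcg ÷ 36 mL = 22.91667 mcg/mL = 22916.67 ng/mL
Drug rate = 2 mL/hr × 22916.67 ng/mL = 45833.33 ng/hr
45833.33 ng/hr ÷ 60 min/hr = 763.8889 ng/min
763.8889 ng/min ÷ 80.90909 kg = 9.441323 ng/kg/min

9.4 ng/kg/min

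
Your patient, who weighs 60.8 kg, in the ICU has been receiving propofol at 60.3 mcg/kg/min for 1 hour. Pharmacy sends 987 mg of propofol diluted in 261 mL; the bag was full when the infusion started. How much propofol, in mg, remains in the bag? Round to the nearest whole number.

Dose = 60.3 mcg/kg/min × 60.8 kg = 3666.24 mcg/min
3666.24 mcg/min × 60 min/hr = 219974.4 mcg/hr
Concentration = 987 mg ÷ 261 mL = 3.781609 mg/mL = 3781.609 mcg/mL
Rate = 219974.4 mcg/hr ÷ 3781.609 mcg/mL = 58.16952 mL/hr
Volume infused = 58.16952 mL/hr × 1 hr = 58.16952 mL
Volume remaining = 261 − 58.16952 = 202.8305 mL
Drug remaining = 202.8305 mL × 3781.609 mcg/mL = 767025.6 mcg = 767.0256 mg

767 mg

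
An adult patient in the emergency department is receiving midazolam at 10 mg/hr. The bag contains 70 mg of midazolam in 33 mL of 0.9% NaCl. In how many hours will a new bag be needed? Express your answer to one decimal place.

7.0 hours

Concentration = 70 mg ÷ 33 mL = 2.121212 mg/mL
Rate = 10 mg/hr ÷ 2.121212 mg/mL = 4.714286 mL/hr
Duration = 33 mL ÷ 4.714286 mL/hr = 7 hr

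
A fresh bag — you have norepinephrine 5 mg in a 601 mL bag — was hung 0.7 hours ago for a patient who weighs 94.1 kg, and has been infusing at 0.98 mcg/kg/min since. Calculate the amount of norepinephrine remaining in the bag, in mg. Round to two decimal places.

Dose = 0.98 mcg/kg/min × 94.1 kg = 92.218 mcg/min
92.218 mcg/min × 60 min/hr = 5533.08 mcg/hr
Concentration = 5 mg ÷ 601 mL = 0.008319468 mg/mL = 8.319468 mcg/mL
Rate = 5533.08 mcg/hr ÷ 8.319468 mcg/mL = 665.0762 mL/hr
Volume infused = 665.0762 mL/hr × 0.7 hr = 465.5534 mL
Volume remaining = 601 − 465.5534 = 135.4466 mL
Drug remaining = 135.4466 mL × 8.319468 mcg/mL = 1126.844 mcg = 1.126844 mg

1.13 mg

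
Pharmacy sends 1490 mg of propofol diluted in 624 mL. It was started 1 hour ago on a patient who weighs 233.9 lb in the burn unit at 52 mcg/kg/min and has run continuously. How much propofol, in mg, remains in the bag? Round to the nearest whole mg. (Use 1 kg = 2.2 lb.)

Weight = 233.9 lb ÷ 2.2 lb/kg = 106.3182 kg
Dose = 52 mcg/kg/min × 106.3182 kg = 5528.545 mcg/min
5528.545 mcg/min × 60 min/hr = 331712.7 mcg/hr
Concentration = 1490 mg ÷ 624 mL = 2.387821 mg/mL = 2387.821 mcg/mL
Rate = 331712.7 mcg/hr ÷ 2387.821 mcg/mL = 138.9186 mL/hr
Volume infused = 138.9186 mL/hr × 1 hr = 138.9186 mL
Volume remaining = 624 − 138.9186 = 485.0814 mL
Drug remaining = 485.0814 mL × 2387.821 mcg/mL = 1158287 mcg = 1158.287 mg

1158 mg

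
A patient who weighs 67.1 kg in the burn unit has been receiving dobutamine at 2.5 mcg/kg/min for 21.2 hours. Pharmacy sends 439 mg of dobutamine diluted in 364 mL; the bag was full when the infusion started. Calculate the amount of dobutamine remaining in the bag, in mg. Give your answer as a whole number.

226 mg

Dose = 2.5 mcg/kg/min × 67.1 kg = 167.75 mcg/min
167.75 mcg/min × 60 min/hr = 10065 mcg/hr
Concentration = 439 mg ÷ 364 mL = 1.206044 mg/mL = 1206.044 mcg/mL
Rate = 10065 mcg/hr ÷ 1206.044 mcg/mL = 8.345467 mL/hr
Volume infused = 8.345467 mL/hr × 21.2 hr = 176.9239 mL
Volume remaining = 364 − 176.9239 = 187.0761 mL
Drug remaining = 187.0761 mL × 1206.044 mcg/mL = 225622 mcg = 225.622 mg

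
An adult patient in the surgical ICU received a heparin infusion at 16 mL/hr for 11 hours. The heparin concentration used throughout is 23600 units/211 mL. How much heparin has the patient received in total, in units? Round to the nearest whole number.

Concentration = 23600 units ÷ 211 mL = 111.8483 units/mL
Drug rate = 16 mL/hr × 111.8483 units/mL = 1789.573 units/hr
Total = 1789.573 units/hr × 11 hr = 19685.31 units

19685 units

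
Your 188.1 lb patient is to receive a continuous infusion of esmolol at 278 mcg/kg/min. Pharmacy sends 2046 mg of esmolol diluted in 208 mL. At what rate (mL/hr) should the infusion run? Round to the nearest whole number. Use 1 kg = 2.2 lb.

145 mL/hr

Weight = 188.1 lb ÷ 2.2 lb/kg = 85.5 kg
Dose = 278 mcg/kg/min × 85.5 kg = 23769 mcg/min
23769 mcg/min × 60 min/hr = 1426140 mcg/hr
Concentration = 2046 mg ÷ 208 mL = 9.836538 mg/mL = 9836.538 mcg/mL
Rate = 1426140 mcg/hr ÷ 9836.538 mcg/mL = 144.9839 mL/hr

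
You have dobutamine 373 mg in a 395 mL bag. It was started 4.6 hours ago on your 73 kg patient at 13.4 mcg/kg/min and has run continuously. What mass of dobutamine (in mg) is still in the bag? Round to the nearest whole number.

103 mg

Dose = 13.4 mcg/kg/min × 73 kg = 978.2 mcg/min
978.2 mcg/min × 60 min/hr = 58692 mcg/hr
Concentration = 373 mg ÷ 395 mL = 0.9443038 mg/mL = 944.3038 mcg/mL
Rate = 58692 mcg/hr ÷ 944.3038 mcg/mL = 62.15373 mL/hr
Volume infused = 62.15373 mL/hr × 4.6 hr = 285.9071 mL
Volume remaining = 395 − 285.9071 = 109.0929 mL
Drug remaining = 109.0929 mL × 944.3038 mcg/mL = 103016.8 mcg = 103.0168 mg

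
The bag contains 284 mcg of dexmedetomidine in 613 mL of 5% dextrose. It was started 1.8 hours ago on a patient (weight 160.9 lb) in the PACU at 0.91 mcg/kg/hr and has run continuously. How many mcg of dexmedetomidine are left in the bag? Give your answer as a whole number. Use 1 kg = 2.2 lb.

164 mcg

Weight = 160.9 lb ÷ 2.2 lb/kg = 73.13636 kg
Dose = 0.91 mcg/kg/hr × 73.13636 kg = 66.55409 mcg/hr
Concentration = 284 mcg ÷ 613 mL = 0.4632953 mcg/mL
Rate = 66.55409 mcg/hr ÷ 0.4632953 mcg/mL = 143.6537 mL/hr
Volume infused = 143.6537 mL/hr × 1.8 hr = 258.5767 mL
Volume remaining = 613 − 258.5767 = 354.4233 mL
Drug remaining = 354.4233 mL × 0.4632953 mcg/mL = 164.2026 mcg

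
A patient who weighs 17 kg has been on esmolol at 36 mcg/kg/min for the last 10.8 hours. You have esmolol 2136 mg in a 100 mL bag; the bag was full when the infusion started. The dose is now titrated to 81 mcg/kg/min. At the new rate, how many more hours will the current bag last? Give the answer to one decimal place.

Initial rate:
Dose = 36 mcg/kg/min × 17 kg = 612 mcg/min
612 mcg/min × 60 min/hr = 36720 mcg/hr
Concentration = 2136 mg ÷ 100 mL = 21.36 mg/mL = 21360 mcg/mL
Rate = 36720 mcg/hr ÷ 21360 mcg/mL = 1.719101 mL/hr
Volume infused so far = 1.719101 mL/hr × 10.8 hr = 18.56629 mL
Volume remaining = 100 − 18.56629 = 81.43371 mL
New rate:
Dose = 81 mcg/kg/min × 17 kg = 1377 mcg/min
1377 mcg/min × 60 min/hr = 82620 mcg/hr
Rate = 82620 mcg/hr ÷ 21360 mcg/mL = 3.867978 mL/hr
Time remaining = 81.43371 mL ÷ 3.867978 mL/hr = 21.0533 hr

21.1 hours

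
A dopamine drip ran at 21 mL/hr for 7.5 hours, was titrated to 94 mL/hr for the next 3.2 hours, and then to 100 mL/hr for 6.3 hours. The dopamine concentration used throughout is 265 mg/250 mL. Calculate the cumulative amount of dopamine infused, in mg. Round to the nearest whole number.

Concentration = 265 mg ÷ 250 mL = 1.06 mg/mL
Stage 1: 21 mL/hr × 7.5 hr = 157.5 mL → 157.5 mL × 1.06 mg/mL = 166.95 mg
Stage 2: 94 mL/hr × 3.2 hr = 300.8 mL → 300.8 mL × 1.06 mg/mL = 318.848 mg
Stage 3: 100 mL/hr × 6.3 hr = 630 mL → 630 mL × 1.06 mg/mL = 667.8 mg
Total = 166.95 + 318.848 + 667.8 = 1153.598 mg

1154 mg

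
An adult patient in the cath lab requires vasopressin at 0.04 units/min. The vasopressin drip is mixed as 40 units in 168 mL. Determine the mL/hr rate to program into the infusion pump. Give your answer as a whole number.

10 mL/hr

0.04 units/min × 60 min/hr = 2.4 units/hr
Concentration = 40 units ÷ 168 mL = 0.2380952 units/mL
Rate = 2.4 units/hr ÷ 0.2380952 units/mL = 10.08 mL/hr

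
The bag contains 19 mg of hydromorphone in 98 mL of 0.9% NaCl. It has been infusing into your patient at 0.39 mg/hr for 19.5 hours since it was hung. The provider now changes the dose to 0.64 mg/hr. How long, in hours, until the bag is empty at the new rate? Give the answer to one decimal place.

Initial rate:
Concentration = 19 mg ÷ 98 mL = 0.1938776 mg/mL
Rate = 0.39 mg/hr ÷ 0.1938776 mg/mL = 2.011579 mL/hr
Volume infused so far = 2.011579 mL/hr × 19.5 hr = 39.22579 mL
Volume remaining = 98 − 39.22579 = 58.77421 mL
New rate:
Rate = 0.64 mg/hr ÷ 0.1938776 mg/mL = 3.301053 mL/hr
Time remaining = 58.77421 mL ÷ 3.301053 mL/hr = 17.80469 hr

17.8 hours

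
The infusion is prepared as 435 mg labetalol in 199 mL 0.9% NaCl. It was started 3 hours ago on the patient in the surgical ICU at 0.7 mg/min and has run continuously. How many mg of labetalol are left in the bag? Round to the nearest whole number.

309 mg

0.7 mg/min × 60 min/hr = 42 mg/hr
Concentration = 435 mg ÷ 199 mL = 2.18593 mg/mL
Rate = 42 mg/hr ÷ 2.18593 mg/mL = 19.21379 mL/hr
Volume infused = 19.21379 mL/hr × 3 hr = 57.64138 mL
Volume remaining = 199 − 57.64138 = 141.3586 mL
Drug remaining = 141.3586 mL × 2.18593 mg/mL = 309 mg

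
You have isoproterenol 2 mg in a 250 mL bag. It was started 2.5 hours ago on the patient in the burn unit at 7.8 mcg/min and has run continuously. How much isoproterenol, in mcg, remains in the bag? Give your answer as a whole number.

7.8 mcg/min × 60 min/hr = 468 mcg/hr
Concentration = 2 mg ÷ 250 mL = 0.008 mg/mL = 8 mcg/mL
Rate = 468 mcg/hr ÷ 8 mcg/mL = 58.5 mL/hr
Volume infused = 58.5 mL/hr × 2.5 hr = 146.25 mL
Volume remaining = 250 − 146.25 = 103.75 mL
Drug remaining = 103.75 mL × 8 mcg/mL = 830 mcg

830 mcg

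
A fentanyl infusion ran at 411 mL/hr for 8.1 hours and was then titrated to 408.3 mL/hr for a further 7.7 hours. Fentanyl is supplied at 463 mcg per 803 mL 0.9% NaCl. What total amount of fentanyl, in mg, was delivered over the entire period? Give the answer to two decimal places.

Concentration = 463 mcg ÷ 803 mL = 0.5765878 mcg/mL
Stage 1: 411 mL/hr × 8.1 hr = 3329.1 mL → 3329.1 mL × 0.5765878 mcg/mL = 1919.518 mcg
Stage 2: 408.3 mL/hr × 7.7 hr = 3143.91 mL → 3143.91 mL × 0.5765878 mcg/mL = 1812.74 mcg
Total = 1919.518 + 1812.74 = 3732.259 mcg = 3.732259 mg

3.73 mg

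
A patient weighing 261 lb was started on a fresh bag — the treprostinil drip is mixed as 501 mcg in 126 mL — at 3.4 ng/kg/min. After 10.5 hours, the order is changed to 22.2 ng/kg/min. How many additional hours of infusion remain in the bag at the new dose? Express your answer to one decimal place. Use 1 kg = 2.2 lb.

1.6 hours

Initial rate:
Weight = 261 lb ÷ 2.2 lb/kg = 118.6364 kg
Dose = 3.4 ng/kg/min × 118.6364 kg = 403.3636 ng/min
403.3636 ng/min × 60 min/hr = 24201.82 ng/hr
Concentration = 501 mcg ÷ 126 mL = 3.97619 mcg/mL = 3976.19 ng/mL
Rate = 24201.82 ng/hr ÷ 3976.19 ng/mL = 6.086685 mL/hr
Volume infused so far = 6.086685 mL/hr × 10.5 hr = 63.91019 mL
Volume remaining = 126 − 63.91019 = 62.08981 mL
New rate:
Dose = 22.2 ng/kg/min × 118.6364 kg = 2633.727 ng/min
2633.727 ng/min × 60 min/hr = 158023.6 ng/hr
Rate = 158023.6 ng/hr ÷ 3976.19 ng/mL = 39.74247 mL/hr
Time remaining = 62.08981 mL ÷ 39.74247 mL/hr = 1.562304 hr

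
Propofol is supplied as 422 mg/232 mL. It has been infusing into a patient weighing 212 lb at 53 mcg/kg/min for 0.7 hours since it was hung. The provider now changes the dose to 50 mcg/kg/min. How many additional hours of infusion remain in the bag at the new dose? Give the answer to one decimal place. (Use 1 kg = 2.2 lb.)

Initial rate:
Weight = 212 lb ÷ 2.2 lb/kg = 96.36364 kg
Dose = 53 mcg/kg/min × 96.36364 kg = 5107.273 mcg/min
5107.273 mcg/min × 60 min/hr = 306436.4 mcg/hr
Concentration = 422 mg ÷ 232 mL = 1.818966 mg/mL = 1818.966 mcg/mL
Rate = 306436.4 mcg/hr ÷ 1818.966 mcg/mL = 168.4674 mL/hr
Volume infused so far = 168.4674 mL/hr × 0.7 hr = 117.9272 mL
Volume remaining = 232 − 117.9272 = 114.0728 mL
New rate:
Dose = 50 mcg/kg/min × 96.36364 kg = 4818.182 mcg/min
4818.182 mcg/min × 60 min/hr = 289090.9 mcg/hr
Rate = 289090.9 mcg/hr ÷ 1818.966 mcg/mL = 158.9315 mL/hr
Time remaining = 114.0728 mL ÷ 158.9315 mL/hr = 0.7177484 hr

0.7 hours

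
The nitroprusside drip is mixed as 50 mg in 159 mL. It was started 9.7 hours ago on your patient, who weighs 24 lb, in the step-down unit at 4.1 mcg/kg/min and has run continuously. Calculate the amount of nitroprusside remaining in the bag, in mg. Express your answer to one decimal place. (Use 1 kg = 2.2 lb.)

24.0 mg

Weight = 24 lb ÷ 2.2 lb/kg = 10.90909 kg
Dose = 4.1 mcg/kg/min × 10.90909 kg = 44.72727 mcg/min
44.72727 mcg/min × 60 min/hr = 2683.636 mcg/hr
Concentration = 50 mg ÷ 159 mL = 0.3144654 mg/mL = 314.4654 mcg/mL
Rate = 2683.636 mcg/hr ÷ 314.4654 mcg/mL = 8.533964 mL/hr
Volume infused = 8.533964 mL/hr × 9.7 hr = 82.77945 mL
Volume remaining = 159 − 82.77945 = 76.22055 mL
Drug remaining = 76.22055 mL × 314.4654 mcg/mL = 23968.73 mcg = 23.96873 mg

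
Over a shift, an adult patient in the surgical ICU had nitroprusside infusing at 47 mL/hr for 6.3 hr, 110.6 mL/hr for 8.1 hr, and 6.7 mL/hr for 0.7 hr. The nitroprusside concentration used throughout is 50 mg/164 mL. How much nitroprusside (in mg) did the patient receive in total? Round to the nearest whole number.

365 mg

Concentration = 50 mg ÷ 164 mL = 0.304878 mg/mL
Stage 1: 47 mL/hr × 6.3 hr = 296.1 mL → 296.1 mL × 0.304878 mg/mL = 90.27439 mg
Stage 2: 110.6 mL/hr × 8.1 hr = 895.86 mL → 895.86 mL × 0.304878 mg/mL = 273.128 mg
Stage 3: 6.7 mL/hr × 0.7 hr = 4.69 mL → 4.69 mL × 0.304878 mg/mL = 1.429878 mg
Total = 90.27439 + 273.128 + 1.429878 = 364.8323 mg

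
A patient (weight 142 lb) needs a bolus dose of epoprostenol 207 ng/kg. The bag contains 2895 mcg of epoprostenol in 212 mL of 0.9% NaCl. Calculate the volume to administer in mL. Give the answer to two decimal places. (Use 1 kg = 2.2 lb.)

Weight = 142 lb ÷ 2.2 lb/kg = 64.54545 kg
Dose = 207 ng/kg × 64.54545 kg = 13360.91 ng
Concentration = 2895 mcg ÷ 212 mL = 13.65566 mcg/mL = 13655.66 ng/mL
Volume = 13360.91 ng ÷ 13655.66 ng/mL = 0.9784154 mL

0.98 mL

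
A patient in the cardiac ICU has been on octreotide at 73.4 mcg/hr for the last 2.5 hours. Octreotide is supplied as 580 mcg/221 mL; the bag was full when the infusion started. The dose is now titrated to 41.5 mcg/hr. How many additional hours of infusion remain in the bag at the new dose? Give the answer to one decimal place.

9.6 hours

Initial rate:
Concentration = 580 mcg ÷ 221 mL = 2.624434 mcg/mL
Rate = 73.4 mcg/hr ÷ 2.624434 mcg/mL = 27.96793 mL/hr
Volume infused so far = 27.96793 mL/hr × 2.5 hr = 69.91983 mL
Volume remaining = 221 − 69.91983 = 151.0802 mL
New rate:
Rate = 41.5 mcg/hr ÷ 2.624434 mcg/mL = 15.81293 mL/hr
Time remaining = 151.0802 mL ÷ 15.81293 mL/hr = 9.554217 hr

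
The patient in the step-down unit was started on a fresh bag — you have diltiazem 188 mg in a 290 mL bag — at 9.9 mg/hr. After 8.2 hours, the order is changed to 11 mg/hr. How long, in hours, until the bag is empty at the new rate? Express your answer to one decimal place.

9.7 hours

Initial rate:
Concentration = 188 mg ÷ 290 mL = 0.6482759 mg/mL
Rate = 9.9 mg/hr ÷ 0.6482759 mg/mL = 15.27128 mL/hr
Volume infused so far = 15.27128 mL/hr × 8.2 hr = 125.2245 mL
Volume remaining = 290 − 125.2245 = 164.7755 mL
New rate:
Rate = 11 mg/hr ÷ 0.6482759 mg/mL = 16.96809 mL/hr
Time remaining = 164.7755 mL ÷ 16.96809 mL/hr = 9.710909 hr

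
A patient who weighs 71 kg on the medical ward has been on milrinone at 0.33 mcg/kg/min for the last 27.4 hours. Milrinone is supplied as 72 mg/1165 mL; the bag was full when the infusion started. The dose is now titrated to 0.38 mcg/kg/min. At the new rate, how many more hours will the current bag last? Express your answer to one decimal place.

Initial rate:
Dose = 0.33 mcg/kg/min × 71 kg = 23.43 mcg/min
23.43 mcg/min × 60 min/hr = 1405.8 mcg/hr
Concentration = 72 mg ÷ 1165 mL = 0.06180258 mg/mL = 61.80258 mcg/mL
Rate = 1405.8 mcg/hr ÷ 61.80258 mcg/mL = 22.74663 mL/hr
Volume infused so far = 22.74663 mL/hr × 27.4 hr = 623.2575 mL
Volume remaining = 1165 − 623.2575 = 541.7425 mL
New rate:
Dose = 0.38 mcg/kg/min × 71 kg = 26.98 mcg/min
26.98 mcg/min × 60 min/hr = 1618.8 mcg/hr
Rate = 1618.8 mcg/hr ÷ 61.80258 mcg/mL = 26.19308 mL/hr
Time remaining = 541.7425 mL ÷ 26.19308 mL/hr = 20.68265 hr

20.7 hours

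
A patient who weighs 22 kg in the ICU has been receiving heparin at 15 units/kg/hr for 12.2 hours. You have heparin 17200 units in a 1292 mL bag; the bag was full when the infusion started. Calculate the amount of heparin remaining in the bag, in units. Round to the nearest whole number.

13174 units

Dose = 15 units/kg/hr × 22 kg = 330 units/hr
Concentration = 17200 units ÷ 1292 mL = 13.31269 units/mL
Rate = 330 units/hr ÷ 13.31269 units/mL = 24.78837 mL/hr
Volume infused = 24.78837 mL/hr × 12.2 hr = 302.4181 mL
Volume remaining = 1292 − 302.4181 = 989.5819 mL
Drug remaining = 989.5819 mL × 13.31269 units/mL = 13174 units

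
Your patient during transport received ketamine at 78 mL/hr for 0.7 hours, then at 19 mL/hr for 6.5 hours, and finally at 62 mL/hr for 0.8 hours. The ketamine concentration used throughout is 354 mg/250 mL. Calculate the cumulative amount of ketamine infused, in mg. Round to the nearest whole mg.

Concentration = 354 mg ÷ 250 mL = 1.416 mg/mL
Stage 1: 78 mL/hr × 0.7 hr = 54.6 mL → 54.6 mL × 1.416 mg/mL = 77.3136 mg
Stage 2: 19 mL/hr × 6.5 hr = 123.5 mL → 123.5 mL × 1.416 mg/mL = 174.876 mg
Stage 3: 62 mL/hr × 0.8 hr = 49.6 mL → 49.6 mL × 1.416 mg/mL = 70.2336 mg
Total = 77.3136 + 174.876 + 70.2336 = 322.4232 mg

322 mg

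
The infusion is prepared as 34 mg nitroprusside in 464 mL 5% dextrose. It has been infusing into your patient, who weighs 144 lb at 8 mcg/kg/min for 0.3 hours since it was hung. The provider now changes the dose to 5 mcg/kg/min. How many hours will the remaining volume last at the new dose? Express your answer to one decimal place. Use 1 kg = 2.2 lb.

Initial rate:
Weight = 144 lb ÷ 2.2 lb/kg = 65.45455 kg
Dose = 8 mcg/kg/min × 65.45455 kg = 523.6364 mcg/min
523.6364 mcg/min × 60 min/hr = 31418.18 mcg/hr
Concentration = 34 mg ÷ 464 mL = 0.07327586 mg/mL = 73.27586 mcg/mL
Rate = 31418.18 mcg/hr ÷ 73.27586 mcg/mL = 428.7658 mL/hr
Volume infused so far = 428.7658 mL/hr × 0.3 hr = 128.6297 mL
Volume remaining = 464 − 128.6297 = 335.3703 mL
New rate:
Dose = 5 mcg/kg/min × 65.45455 kg = 327.2727 mcg/min
327.2727 mcg/min × 60 min/hr = 19636.36 mcg/hr
Rate = 19636.36 mcg/hr ÷ 73.27586 mcg/mL = 267.9786 mL/hr
Time remaining = 335.3703 mL ÷ 267.9786 mL/hr = 1.251481 hr

1.3 hours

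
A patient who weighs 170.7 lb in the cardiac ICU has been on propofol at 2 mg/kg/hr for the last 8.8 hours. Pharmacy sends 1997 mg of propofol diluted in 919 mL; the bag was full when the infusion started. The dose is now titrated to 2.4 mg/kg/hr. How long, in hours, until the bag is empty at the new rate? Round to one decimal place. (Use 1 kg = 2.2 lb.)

Initial rate:
Weight = 170.7 lb ÷ 2.2 lb/kg = 77.59091 kg
Dose = 2 mg/kg/hr × 77.59091 kg = 155.1818 mg/hr
Concentration = 1997 mg ÷ 919 mL = 2.173014 mg/mL
Rate = 155.1818 mg/hr ÷ 2.173014 mg/mL = 71.41317 mL/hr
Volume infused so far = 71.41317 mL/hr × 8.8 hr = 628.4359 mL
Volume remaining = 919 − 628.4359 = 290.5641 mL
New rate:
Dose = 2.4 mg/kg/hr × 77.59091 kg = 186.2182 mg/hr
Rate = 186.2182 mg/hr ÷ 2.173014 mg/mL = 85.6958 mL/hr
Time remaining = 290.5641 mL ÷ 85.6958 mL/hr = 3.390646 hr

3.4 hours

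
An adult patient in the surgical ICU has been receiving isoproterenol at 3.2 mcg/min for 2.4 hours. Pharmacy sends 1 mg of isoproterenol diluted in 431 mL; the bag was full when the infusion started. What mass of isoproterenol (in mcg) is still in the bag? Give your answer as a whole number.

539 mcg

3.2 mcg/min × 60 min/hr = 192 mcg/hr
Concentration = 1 mg ÷ 431 mL = 0.002320186 mg/mL = 2.320186 mcg/mL
Rate = 192 mcg/hr ÷ 2.320186 mcg/mL = 82.752 mL/hr
Volume infused = 82.752 mL/hr × 2.4 hr = 198.6048 mL
Volume remaining = 431 − 198.6048 = 232.3952 mL
Drug remaining = 232.3952 mL × 2.320186 mcg/mL = 539.2 mcg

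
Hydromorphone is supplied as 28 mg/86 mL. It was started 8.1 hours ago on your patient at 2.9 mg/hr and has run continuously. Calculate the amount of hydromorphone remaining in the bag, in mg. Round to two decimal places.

Concentration = 28 mg ÷ 86 mL = 0.3255814 mg/mL
Rate = 2.9 mg/hr ÷ 0.3255814 mg/mL = 8.907143 mL/hr
Volume infused = 8.907143 mL/hr × 8.1 hr = 72.14786 mL
Volume remaining = 86 − 72.14786 = 13.85214 mL
Drug remaining = 13.85214 mL × 0.3255814 mg/mL = 4.51 mg

4.51 mg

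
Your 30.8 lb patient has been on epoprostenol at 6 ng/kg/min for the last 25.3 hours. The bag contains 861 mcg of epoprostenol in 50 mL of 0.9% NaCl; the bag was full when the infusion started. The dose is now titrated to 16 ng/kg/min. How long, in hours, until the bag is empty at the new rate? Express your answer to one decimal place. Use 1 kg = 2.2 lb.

54.6 hours

Initial rate:
Weight = 30.8 lb ÷ 2.2 lb/kg = 14 kg
Dose = 6 ng/kg/min × 14 kg = 84 ng/min
84 ng/min × 60 min/hr = 5040 ng/hr
Concentration = 861 mcg ÷ 50 mL = 17.22 mcg/mL = 17220 ng/mL
Rate = 5040 ng/hr ÷ 17220 ng/mL = 0.2926829 mL/hr
Volume infused so far = 0.2926829 mL/hr × 25.3 hr = 7.404878 mL
Volume remaining = 50 − 7.404878 = 42.59512 mL
New rate:
Dose = 16 ng/kg/min × 14 kg = 224 ng/min
224 ng/min × 60 min/hr = 13440 ng/hr
Rate = 13440 ng/hr ÷ 17220 ng/mL = 0.7804878 mL/hr
Time remaining = 42.59512 mL ÷ 0.7804878 mL/hr = 54.575 hr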